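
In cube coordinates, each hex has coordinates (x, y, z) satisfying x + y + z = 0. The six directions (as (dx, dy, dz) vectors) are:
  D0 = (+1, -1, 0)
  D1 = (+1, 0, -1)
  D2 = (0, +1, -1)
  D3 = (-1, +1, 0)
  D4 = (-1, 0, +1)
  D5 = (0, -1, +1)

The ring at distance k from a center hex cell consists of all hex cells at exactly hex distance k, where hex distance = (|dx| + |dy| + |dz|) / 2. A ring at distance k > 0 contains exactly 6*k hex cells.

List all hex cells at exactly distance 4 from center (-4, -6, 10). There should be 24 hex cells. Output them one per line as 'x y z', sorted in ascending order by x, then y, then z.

Walk ring at distance 4 from (-4, -6, 10):
Start at center + D4*4 = (-8, -6, 14)
  hex 0: (-8, -6, 14)
  hex 1: (-7, -7, 14)
  hex 2: (-6, -8, 14)
  hex 3: (-5, -9, 14)
  hex 4: (-4, -10, 14)
  hex 5: (-3, -10, 13)
  hex 6: (-2, -10, 12)
  hex 7: (-1, -10, 11)
  hex 8: (0, -10, 10)
  hex 9: (0, -9, 9)
  hex 10: (0, -8, 8)
  hex 11: (0, -7, 7)
  hex 12: (0, -6, 6)
  hex 13: (-1, -5, 6)
  hex 14: (-2, -4, 6)
  hex 15: (-3, -3, 6)
  hex 16: (-4, -2, 6)
  hex 17: (-5, -2, 7)
  hex 18: (-6, -2, 8)
  hex 19: (-7, -2, 9)
  hex 20: (-8, -2, 10)
  hex 21: (-8, -3, 11)
  hex 22: (-8, -4, 12)
  hex 23: (-8, -5, 13)
Sorted: 24 hexes.

Answer: -8 -6 14
-8 -5 13
-8 -4 12
-8 -3 11
-8 -2 10
-7 -7 14
-7 -2 9
-6 -8 14
-6 -2 8
-5 -9 14
-5 -2 7
-4 -10 14
-4 -2 6
-3 -10 13
-3 -3 6
-2 -10 12
-2 -4 6
-1 -10 11
-1 -5 6
0 -10 10
0 -9 9
0 -8 8
0 -7 7
0 -6 6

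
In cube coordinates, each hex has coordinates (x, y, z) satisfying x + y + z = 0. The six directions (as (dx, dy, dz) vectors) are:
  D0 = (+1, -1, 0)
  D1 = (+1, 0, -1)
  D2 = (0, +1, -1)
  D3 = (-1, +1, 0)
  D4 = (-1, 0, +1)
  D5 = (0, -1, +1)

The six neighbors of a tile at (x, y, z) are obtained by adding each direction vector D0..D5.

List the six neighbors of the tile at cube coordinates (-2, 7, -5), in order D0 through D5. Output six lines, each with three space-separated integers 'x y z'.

Center: (-2, 7, -5). Add each direction:
  D0: (-2, 7, -5) + (1, -1, 0) = (-1, 6, -5)
  D1: (-2, 7, -5) + (1, 0, -1) = (-1, 7, -6)
  D2: (-2, 7, -5) + (0, 1, -1) = (-2, 8, -6)
  D3: (-2, 7, -5) + (-1, 1, 0) = (-3, 8, -5)
  D4: (-2, 7, -5) + (-1, 0, 1) = (-3, 7, -4)
  D5: (-2, 7, -5) + (0, -1, 1) = (-2, 6, -4)

Answer: -1 6 -5
-1 7 -6
-2 8 -6
-3 8 -5
-3 7 -4
-2 6 -4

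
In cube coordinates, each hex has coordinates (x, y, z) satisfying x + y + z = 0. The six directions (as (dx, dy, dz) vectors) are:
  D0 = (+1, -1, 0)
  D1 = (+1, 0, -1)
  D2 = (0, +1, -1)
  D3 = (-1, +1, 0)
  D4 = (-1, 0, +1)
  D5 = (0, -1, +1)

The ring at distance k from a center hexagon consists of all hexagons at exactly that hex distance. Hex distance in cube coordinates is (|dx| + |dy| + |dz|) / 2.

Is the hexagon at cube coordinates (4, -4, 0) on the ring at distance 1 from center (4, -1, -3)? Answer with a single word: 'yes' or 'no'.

|px - cx| = |4 - 4| = 0
|py - cy| = |-4 - (-1)| = 3
|pz - cz| = |0 - (-3)| = 3
distance = (0+3+3)/2 = 6/2 = 3
radius = 1; distance != radius -> no

Answer: no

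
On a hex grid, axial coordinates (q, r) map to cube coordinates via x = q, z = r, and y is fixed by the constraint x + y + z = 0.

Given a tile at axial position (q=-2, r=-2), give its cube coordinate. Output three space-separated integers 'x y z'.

Answer: -2 4 -2

Derivation:
x = q = -2
z = r = -2
y = -x - z = -(-2) - (-2) = 4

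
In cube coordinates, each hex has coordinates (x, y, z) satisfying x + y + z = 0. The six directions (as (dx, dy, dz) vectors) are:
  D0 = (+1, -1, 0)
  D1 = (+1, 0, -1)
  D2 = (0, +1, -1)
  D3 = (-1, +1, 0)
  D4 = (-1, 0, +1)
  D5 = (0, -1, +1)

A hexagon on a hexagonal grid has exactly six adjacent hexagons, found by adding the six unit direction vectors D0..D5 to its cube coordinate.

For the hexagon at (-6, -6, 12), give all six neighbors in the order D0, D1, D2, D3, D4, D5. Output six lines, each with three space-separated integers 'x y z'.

Center: (-6, -6, 12). Add each direction:
  D0: (-6, -6, 12) + (1, -1, 0) = (-5, -7, 12)
  D1: (-6, -6, 12) + (1, 0, -1) = (-5, -6, 11)
  D2: (-6, -6, 12) + (0, 1, -1) = (-6, -5, 11)
  D3: (-6, -6, 12) + (-1, 1, 0) = (-7, -5, 12)
  D4: (-6, -6, 12) + (-1, 0, 1) = (-7, -6, 13)
  D5: (-6, -6, 12) + (0, -1, 1) = (-6, -7, 13)

Answer: -5 -7 12
-5 -6 11
-6 -5 11
-7 -5 12
-7 -6 13
-6 -7 13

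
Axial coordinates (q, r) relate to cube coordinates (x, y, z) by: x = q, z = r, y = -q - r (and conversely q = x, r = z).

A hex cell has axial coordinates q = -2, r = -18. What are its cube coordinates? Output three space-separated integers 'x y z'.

Answer: -2 20 -18

Derivation:
x = q = -2
z = r = -18
y = -x - z = -(-2) - (-18) = 20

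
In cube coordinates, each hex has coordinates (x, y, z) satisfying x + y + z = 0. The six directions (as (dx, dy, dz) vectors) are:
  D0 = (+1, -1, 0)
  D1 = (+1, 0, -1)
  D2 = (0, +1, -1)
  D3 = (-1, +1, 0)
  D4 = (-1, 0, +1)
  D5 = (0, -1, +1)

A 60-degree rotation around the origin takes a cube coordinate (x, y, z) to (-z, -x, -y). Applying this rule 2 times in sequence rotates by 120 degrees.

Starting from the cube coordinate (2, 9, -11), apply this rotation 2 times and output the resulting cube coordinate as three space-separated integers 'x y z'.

Answer: 9 -11 2

Derivation:
Start: (2, 9, -11)
Step 1: (2, 9, -11) -> (-(-11), -(2), -(9)) = (11, -2, -9)
Step 2: (11, -2, -9) -> (-(-9), -(11), -(-2)) = (9, -11, 2)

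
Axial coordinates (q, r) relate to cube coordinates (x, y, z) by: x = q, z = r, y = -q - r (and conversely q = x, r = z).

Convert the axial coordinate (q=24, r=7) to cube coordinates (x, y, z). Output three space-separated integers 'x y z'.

Answer: 24 -31 7

Derivation:
x = q = 24
z = r = 7
y = -x - z = -(24) - (7) = -31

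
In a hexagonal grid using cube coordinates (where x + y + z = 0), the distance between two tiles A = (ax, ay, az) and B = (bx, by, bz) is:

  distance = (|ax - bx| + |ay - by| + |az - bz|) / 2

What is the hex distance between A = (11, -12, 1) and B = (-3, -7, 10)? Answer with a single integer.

Answer: 14

Derivation:
|ax - bx| = |11 - (-3)| = 14
|ay - by| = |-12 - (-7)| = 5
|az - bz| = |1 - 10| = 9
distance = (14 + 5 + 9) / 2 = 28 / 2 = 14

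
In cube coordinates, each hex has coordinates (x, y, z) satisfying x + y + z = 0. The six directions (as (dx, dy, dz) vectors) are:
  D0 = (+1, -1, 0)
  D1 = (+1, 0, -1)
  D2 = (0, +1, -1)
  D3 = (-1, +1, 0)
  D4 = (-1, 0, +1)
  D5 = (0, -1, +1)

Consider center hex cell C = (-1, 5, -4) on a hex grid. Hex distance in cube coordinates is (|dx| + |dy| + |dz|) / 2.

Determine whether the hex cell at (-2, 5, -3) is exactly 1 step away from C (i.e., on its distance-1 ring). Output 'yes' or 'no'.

|px - cx| = |-2 - (-1)| = 1
|py - cy| = |5 - 5| = 0
|pz - cz| = |-3 - (-4)| = 1
distance = (1+0+1)/2 = 2/2 = 1
radius = 1; distance == radius -> yes

Answer: yes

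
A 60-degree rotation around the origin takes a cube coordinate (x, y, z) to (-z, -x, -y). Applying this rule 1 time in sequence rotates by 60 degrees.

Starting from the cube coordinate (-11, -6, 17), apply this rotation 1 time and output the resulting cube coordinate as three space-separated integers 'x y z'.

Answer: -17 11 6

Derivation:
Start: (-11, -6, 17)
Step 1: (-11, -6, 17) -> (-(17), -(-11), -(-6)) = (-17, 11, 6)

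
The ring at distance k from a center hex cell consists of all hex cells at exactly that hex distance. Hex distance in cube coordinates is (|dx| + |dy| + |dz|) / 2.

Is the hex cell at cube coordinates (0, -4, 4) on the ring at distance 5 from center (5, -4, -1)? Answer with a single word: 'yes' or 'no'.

|px - cx| = |0 - 5| = 5
|py - cy| = |-4 - (-4)| = 0
|pz - cz| = |4 - (-1)| = 5
distance = (5+0+5)/2 = 10/2 = 5
radius = 5; distance == radius -> yes

Answer: yes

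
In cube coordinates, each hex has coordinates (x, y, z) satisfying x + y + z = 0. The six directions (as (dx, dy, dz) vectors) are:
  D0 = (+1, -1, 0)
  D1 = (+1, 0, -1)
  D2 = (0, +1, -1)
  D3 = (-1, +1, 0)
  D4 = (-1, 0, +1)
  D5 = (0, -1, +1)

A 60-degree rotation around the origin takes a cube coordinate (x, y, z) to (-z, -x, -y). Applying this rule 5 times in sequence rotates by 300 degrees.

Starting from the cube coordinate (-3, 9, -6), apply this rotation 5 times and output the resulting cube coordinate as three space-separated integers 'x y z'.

Answer: -9 6 3

Derivation:
Start: (-3, 9, -6)
Step 1: (-3, 9, -6) -> (-(-6), -(-3), -(9)) = (6, 3, -9)
Step 2: (6, 3, -9) -> (-(-9), -(6), -(3)) = (9, -6, -3)
Step 3: (9, -6, -3) -> (-(-3), -(9), -(-6)) = (3, -9, 6)
Step 4: (3, -9, 6) -> (-(6), -(3), -(-9)) = (-6, -3, 9)
Step 5: (-6, -3, 9) -> (-(9), -(-6), -(-3)) = (-9, 6, 3)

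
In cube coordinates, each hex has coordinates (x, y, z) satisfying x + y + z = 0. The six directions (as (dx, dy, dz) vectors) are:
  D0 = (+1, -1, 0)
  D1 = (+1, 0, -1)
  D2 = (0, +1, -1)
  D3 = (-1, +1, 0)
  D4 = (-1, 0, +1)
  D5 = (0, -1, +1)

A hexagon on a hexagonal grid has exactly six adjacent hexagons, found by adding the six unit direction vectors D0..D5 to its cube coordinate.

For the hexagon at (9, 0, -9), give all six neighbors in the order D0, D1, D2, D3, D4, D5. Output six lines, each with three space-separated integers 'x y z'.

Answer: 10 -1 -9
10 0 -10
9 1 -10
8 1 -9
8 0 -8
9 -1 -8

Derivation:
Center: (9, 0, -9). Add each direction:
  D0: (9, 0, -9) + (1, -1, 0) = (10, -1, -9)
  D1: (9, 0, -9) + (1, 0, -1) = (10, 0, -10)
  D2: (9, 0, -9) + (0, 1, -1) = (9, 1, -10)
  D3: (9, 0, -9) + (-1, 1, 0) = (8, 1, -9)
  D4: (9, 0, -9) + (-1, 0, 1) = (8, 0, -8)
  D5: (9, 0, -9) + (0, -1, 1) = (9, -1, -8)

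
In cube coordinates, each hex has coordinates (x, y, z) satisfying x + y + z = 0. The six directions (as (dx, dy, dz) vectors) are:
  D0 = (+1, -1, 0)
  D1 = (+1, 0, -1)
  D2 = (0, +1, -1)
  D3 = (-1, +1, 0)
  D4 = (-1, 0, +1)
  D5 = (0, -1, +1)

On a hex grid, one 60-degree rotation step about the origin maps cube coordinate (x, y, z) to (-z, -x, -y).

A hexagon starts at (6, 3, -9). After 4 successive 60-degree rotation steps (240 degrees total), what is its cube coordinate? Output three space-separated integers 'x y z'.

Start: (6, 3, -9)
Step 1: (6, 3, -9) -> (-(-9), -(6), -(3)) = (9, -6, -3)
Step 2: (9, -6, -3) -> (-(-3), -(9), -(-6)) = (3, -9, 6)
Step 3: (3, -9, 6) -> (-(6), -(3), -(-9)) = (-6, -3, 9)
Step 4: (-6, -3, 9) -> (-(9), -(-6), -(-3)) = (-9, 6, 3)

Answer: -9 6 3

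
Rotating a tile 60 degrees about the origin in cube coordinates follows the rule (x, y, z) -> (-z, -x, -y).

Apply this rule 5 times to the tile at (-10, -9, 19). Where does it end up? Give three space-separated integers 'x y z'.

Answer: 9 -19 10

Derivation:
Start: (-10, -9, 19)
Step 1: (-10, -9, 19) -> (-(19), -(-10), -(-9)) = (-19, 10, 9)
Step 2: (-19, 10, 9) -> (-(9), -(-19), -(10)) = (-9, 19, -10)
Step 3: (-9, 19, -10) -> (-(-10), -(-9), -(19)) = (10, 9, -19)
Step 4: (10, 9, -19) -> (-(-19), -(10), -(9)) = (19, -10, -9)
Step 5: (19, -10, -9) -> (-(-9), -(19), -(-10)) = (9, -19, 10)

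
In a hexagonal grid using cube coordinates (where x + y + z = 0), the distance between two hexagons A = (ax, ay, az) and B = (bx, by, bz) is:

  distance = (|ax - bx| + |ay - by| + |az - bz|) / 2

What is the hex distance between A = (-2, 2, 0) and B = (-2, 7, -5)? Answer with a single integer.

|ax - bx| = |-2 - (-2)| = 0
|ay - by| = |2 - 7| = 5
|az - bz| = |0 - (-5)| = 5
distance = (0 + 5 + 5) / 2 = 10 / 2 = 5

Answer: 5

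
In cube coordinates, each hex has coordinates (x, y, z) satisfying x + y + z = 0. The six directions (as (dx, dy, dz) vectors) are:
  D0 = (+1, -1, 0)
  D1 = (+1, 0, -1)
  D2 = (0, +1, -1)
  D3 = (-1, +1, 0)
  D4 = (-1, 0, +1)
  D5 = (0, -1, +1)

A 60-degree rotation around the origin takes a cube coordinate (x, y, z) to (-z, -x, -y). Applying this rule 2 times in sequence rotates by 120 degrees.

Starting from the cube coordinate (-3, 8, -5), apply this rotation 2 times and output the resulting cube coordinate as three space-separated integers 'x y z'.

Answer: 8 -5 -3

Derivation:
Start: (-3, 8, -5)
Step 1: (-3, 8, -5) -> (-(-5), -(-3), -(8)) = (5, 3, -8)
Step 2: (5, 3, -8) -> (-(-8), -(5), -(3)) = (8, -5, -3)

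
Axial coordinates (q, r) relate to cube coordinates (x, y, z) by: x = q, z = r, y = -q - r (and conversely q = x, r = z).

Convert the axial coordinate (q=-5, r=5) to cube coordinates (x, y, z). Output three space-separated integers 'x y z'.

x = q = -5
z = r = 5
y = -x - z = -(-5) - (5) = 0

Answer: -5 0 5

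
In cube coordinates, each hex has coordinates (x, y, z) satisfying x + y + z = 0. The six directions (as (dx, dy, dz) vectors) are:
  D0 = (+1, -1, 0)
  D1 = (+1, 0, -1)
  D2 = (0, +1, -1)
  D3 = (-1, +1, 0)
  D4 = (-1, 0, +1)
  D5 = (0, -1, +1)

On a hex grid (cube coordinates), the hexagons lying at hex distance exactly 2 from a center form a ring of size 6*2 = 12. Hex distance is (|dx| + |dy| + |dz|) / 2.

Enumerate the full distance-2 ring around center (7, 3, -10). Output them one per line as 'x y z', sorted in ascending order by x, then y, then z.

Answer: 5 3 -8
5 4 -9
5 5 -10
6 2 -8
6 5 -11
7 1 -8
7 5 -12
8 1 -9
8 4 -12
9 1 -10
9 2 -11
9 3 -12

Derivation:
Walk ring at distance 2 from (7, 3, -10):
Start at center + D4*2 = (5, 3, -8)
  hex 0: (5, 3, -8)
  hex 1: (6, 2, -8)
  hex 2: (7, 1, -8)
  hex 3: (8, 1, -9)
  hex 4: (9, 1, -10)
  hex 5: (9, 2, -11)
  hex 6: (9, 3, -12)
  hex 7: (8, 4, -12)
  hex 8: (7, 5, -12)
  hex 9: (6, 5, -11)
  hex 10: (5, 5, -10)
  hex 11: (5, 4, -9)
Sorted: 12 hexes.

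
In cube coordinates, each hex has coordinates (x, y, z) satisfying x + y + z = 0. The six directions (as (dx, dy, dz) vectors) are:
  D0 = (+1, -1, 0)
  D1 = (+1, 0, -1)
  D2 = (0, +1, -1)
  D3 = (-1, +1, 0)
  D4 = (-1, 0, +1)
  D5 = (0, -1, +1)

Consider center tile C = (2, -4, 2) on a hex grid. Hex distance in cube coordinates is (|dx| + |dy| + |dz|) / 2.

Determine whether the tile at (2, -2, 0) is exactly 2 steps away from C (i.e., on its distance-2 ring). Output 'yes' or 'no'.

|px - cx| = |2 - 2| = 0
|py - cy| = |-2 - (-4)| = 2
|pz - cz| = |0 - 2| = 2
distance = (0+2+2)/2 = 4/2 = 2
radius = 2; distance == radius -> yes

Answer: yes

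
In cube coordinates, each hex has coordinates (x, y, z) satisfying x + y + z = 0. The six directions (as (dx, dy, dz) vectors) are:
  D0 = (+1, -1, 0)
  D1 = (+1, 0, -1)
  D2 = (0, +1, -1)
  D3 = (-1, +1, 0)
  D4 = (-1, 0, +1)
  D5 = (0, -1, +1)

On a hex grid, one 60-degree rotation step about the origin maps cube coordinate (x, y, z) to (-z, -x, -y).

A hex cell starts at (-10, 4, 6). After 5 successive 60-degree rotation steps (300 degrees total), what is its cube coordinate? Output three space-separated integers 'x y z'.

Start: (-10, 4, 6)
Step 1: (-10, 4, 6) -> (-(6), -(-10), -(4)) = (-6, 10, -4)
Step 2: (-6, 10, -4) -> (-(-4), -(-6), -(10)) = (4, 6, -10)
Step 3: (4, 6, -10) -> (-(-10), -(4), -(6)) = (10, -4, -6)
Step 4: (10, -4, -6) -> (-(-6), -(10), -(-4)) = (6, -10, 4)
Step 5: (6, -10, 4) -> (-(4), -(6), -(-10)) = (-4, -6, 10)

Answer: -4 -6 10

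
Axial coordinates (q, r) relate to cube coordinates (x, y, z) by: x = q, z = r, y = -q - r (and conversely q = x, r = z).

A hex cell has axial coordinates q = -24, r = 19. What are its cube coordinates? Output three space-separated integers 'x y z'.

Answer: -24 5 19

Derivation:
x = q = -24
z = r = 19
y = -x - z = -(-24) - (19) = 5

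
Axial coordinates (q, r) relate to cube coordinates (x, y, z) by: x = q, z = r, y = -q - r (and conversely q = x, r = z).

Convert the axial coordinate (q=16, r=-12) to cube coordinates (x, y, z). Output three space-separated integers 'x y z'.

x = q = 16
z = r = -12
y = -x - z = -(16) - (-12) = -4

Answer: 16 -4 -12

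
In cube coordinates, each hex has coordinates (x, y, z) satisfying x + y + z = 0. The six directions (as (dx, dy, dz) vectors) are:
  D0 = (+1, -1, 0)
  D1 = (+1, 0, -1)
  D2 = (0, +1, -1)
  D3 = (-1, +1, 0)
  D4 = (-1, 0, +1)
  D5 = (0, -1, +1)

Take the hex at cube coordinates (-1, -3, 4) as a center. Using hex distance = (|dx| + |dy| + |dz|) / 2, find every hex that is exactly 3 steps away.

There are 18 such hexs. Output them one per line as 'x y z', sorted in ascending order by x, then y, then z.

Answer: -4 -3 7
-4 -2 6
-4 -1 5
-4 0 4
-3 -4 7
-3 0 3
-2 -5 7
-2 0 2
-1 -6 7
-1 0 1
0 -6 6
0 -1 1
1 -6 5
1 -2 1
2 -6 4
2 -5 3
2 -4 2
2 -3 1

Derivation:
Walk ring at distance 3 from (-1, -3, 4):
Start at center + D4*3 = (-4, -3, 7)
  hex 0: (-4, -3, 7)
  hex 1: (-3, -4, 7)
  hex 2: (-2, -5, 7)
  hex 3: (-1, -6, 7)
  hex 4: (0, -6, 6)
  hex 5: (1, -6, 5)
  hex 6: (2, -6, 4)
  hex 7: (2, -5, 3)
  hex 8: (2, -4, 2)
  hex 9: (2, -3, 1)
  hex 10: (1, -2, 1)
  hex 11: (0, -1, 1)
  hex 12: (-1, 0, 1)
  hex 13: (-2, 0, 2)
  hex 14: (-3, 0, 3)
  hex 15: (-4, 0, 4)
  hex 16: (-4, -1, 5)
  hex 17: (-4, -2, 6)
Sorted: 18 hexes.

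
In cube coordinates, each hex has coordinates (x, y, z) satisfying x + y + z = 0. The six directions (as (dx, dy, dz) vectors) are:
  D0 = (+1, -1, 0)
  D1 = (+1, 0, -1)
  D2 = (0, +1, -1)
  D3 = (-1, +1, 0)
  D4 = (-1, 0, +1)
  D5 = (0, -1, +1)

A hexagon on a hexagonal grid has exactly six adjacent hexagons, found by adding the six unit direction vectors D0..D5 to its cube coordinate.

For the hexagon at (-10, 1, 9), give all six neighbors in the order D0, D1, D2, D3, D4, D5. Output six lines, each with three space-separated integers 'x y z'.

Center: (-10, 1, 9). Add each direction:
  D0: (-10, 1, 9) + (1, -1, 0) = (-9, 0, 9)
  D1: (-10, 1, 9) + (1, 0, -1) = (-9, 1, 8)
  D2: (-10, 1, 9) + (0, 1, -1) = (-10, 2, 8)
  D3: (-10, 1, 9) + (-1, 1, 0) = (-11, 2, 9)
  D4: (-10, 1, 9) + (-1, 0, 1) = (-11, 1, 10)
  D5: (-10, 1, 9) + (0, -1, 1) = (-10, 0, 10)

Answer: -9 0 9
-9 1 8
-10 2 8
-11 2 9
-11 1 10
-10 0 10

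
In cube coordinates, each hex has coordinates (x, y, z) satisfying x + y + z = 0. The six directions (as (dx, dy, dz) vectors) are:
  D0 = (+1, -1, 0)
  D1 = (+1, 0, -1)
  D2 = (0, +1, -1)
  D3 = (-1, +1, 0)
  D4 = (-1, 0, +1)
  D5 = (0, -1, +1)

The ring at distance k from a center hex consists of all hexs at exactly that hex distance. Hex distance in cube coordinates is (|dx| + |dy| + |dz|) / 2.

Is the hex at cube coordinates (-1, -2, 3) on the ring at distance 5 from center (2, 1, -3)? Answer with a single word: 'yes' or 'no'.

Answer: no

Derivation:
|px - cx| = |-1 - 2| = 3
|py - cy| = |-2 - 1| = 3
|pz - cz| = |3 - (-3)| = 6
distance = (3+3+6)/2 = 12/2 = 6
radius = 5; distance != radius -> no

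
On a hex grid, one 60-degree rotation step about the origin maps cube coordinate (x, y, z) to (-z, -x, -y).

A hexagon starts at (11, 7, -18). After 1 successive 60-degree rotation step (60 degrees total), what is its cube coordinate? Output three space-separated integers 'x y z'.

Start: (11, 7, -18)
Step 1: (11, 7, -18) -> (-(-18), -(11), -(7)) = (18, -11, -7)

Answer: 18 -11 -7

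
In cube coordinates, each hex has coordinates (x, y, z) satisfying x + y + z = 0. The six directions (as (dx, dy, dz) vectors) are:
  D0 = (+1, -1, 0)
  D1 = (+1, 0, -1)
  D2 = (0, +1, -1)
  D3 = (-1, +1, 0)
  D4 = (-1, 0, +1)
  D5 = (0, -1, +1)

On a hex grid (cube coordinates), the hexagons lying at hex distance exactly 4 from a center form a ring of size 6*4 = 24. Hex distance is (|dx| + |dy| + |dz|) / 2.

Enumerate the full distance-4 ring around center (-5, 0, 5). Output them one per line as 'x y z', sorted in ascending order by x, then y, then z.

Walk ring at distance 4 from (-5, 0, 5):
Start at center + D4*4 = (-9, 0, 9)
  hex 0: (-9, 0, 9)
  hex 1: (-8, -1, 9)
  hex 2: (-7, -2, 9)
  hex 3: (-6, -3, 9)
  hex 4: (-5, -4, 9)
  hex 5: (-4, -4, 8)
  hex 6: (-3, -4, 7)
  hex 7: (-2, -4, 6)
  hex 8: (-1, -4, 5)
  hex 9: (-1, -3, 4)
  hex 10: (-1, -2, 3)
  hex 11: (-1, -1, 2)
  hex 12: (-1, 0, 1)
  hex 13: (-2, 1, 1)
  hex 14: (-3, 2, 1)
  hex 15: (-4, 3, 1)
  hex 16: (-5, 4, 1)
  hex 17: (-6, 4, 2)
  hex 18: (-7, 4, 3)
  hex 19: (-8, 4, 4)
  hex 20: (-9, 4, 5)
  hex 21: (-9, 3, 6)
  hex 22: (-9, 2, 7)
  hex 23: (-9, 1, 8)
Sorted: 24 hexes.

Answer: -9 0 9
-9 1 8
-9 2 7
-9 3 6
-9 4 5
-8 -1 9
-8 4 4
-7 -2 9
-7 4 3
-6 -3 9
-6 4 2
-5 -4 9
-5 4 1
-4 -4 8
-4 3 1
-3 -4 7
-3 2 1
-2 -4 6
-2 1 1
-1 -4 5
-1 -3 4
-1 -2 3
-1 -1 2
-1 0 1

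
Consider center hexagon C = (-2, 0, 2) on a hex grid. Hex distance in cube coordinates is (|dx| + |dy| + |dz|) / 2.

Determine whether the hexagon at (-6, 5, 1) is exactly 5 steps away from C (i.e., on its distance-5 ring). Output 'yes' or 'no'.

Answer: yes

Derivation:
|px - cx| = |-6 - (-2)| = 4
|py - cy| = |5 - 0| = 5
|pz - cz| = |1 - 2| = 1
distance = (4+5+1)/2 = 10/2 = 5
radius = 5; distance == radius -> yes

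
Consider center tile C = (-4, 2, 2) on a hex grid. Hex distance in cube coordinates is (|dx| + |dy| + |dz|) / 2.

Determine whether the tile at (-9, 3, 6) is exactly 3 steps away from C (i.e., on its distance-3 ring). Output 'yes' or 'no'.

|px - cx| = |-9 - (-4)| = 5
|py - cy| = |3 - 2| = 1
|pz - cz| = |6 - 2| = 4
distance = (5+1+4)/2 = 10/2 = 5
radius = 3; distance != radius -> no

Answer: no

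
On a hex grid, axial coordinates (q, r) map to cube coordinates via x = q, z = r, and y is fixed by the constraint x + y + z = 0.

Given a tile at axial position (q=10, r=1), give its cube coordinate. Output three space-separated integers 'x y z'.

x = q = 10
z = r = 1
y = -x - z = -(10) - (1) = -11

Answer: 10 -11 1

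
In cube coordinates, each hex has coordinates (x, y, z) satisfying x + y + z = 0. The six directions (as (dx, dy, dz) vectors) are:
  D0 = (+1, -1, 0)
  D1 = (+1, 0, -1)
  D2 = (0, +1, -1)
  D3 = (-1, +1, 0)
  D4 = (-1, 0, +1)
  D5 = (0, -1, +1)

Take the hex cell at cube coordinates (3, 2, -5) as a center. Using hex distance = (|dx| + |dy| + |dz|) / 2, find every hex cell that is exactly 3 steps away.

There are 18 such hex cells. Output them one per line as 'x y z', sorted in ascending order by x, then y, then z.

Walk ring at distance 3 from (3, 2, -5):
Start at center + D4*3 = (0, 2, -2)
  hex 0: (0, 2, -2)
  hex 1: (1, 1, -2)
  hex 2: (2, 0, -2)
  hex 3: (3, -1, -2)
  hex 4: (4, -1, -3)
  hex 5: (5, -1, -4)
  hex 6: (6, -1, -5)
  hex 7: (6, 0, -6)
  hex 8: (6, 1, -7)
  hex 9: (6, 2, -8)
  hex 10: (5, 3, -8)
  hex 11: (4, 4, -8)
  hex 12: (3, 5, -8)
  hex 13: (2, 5, -7)
  hex 14: (1, 5, -6)
  hex 15: (0, 5, -5)
  hex 16: (0, 4, -4)
  hex 17: (0, 3, -3)
Sorted: 18 hexes.

Answer: 0 2 -2
0 3 -3
0 4 -4
0 5 -5
1 1 -2
1 5 -6
2 0 -2
2 5 -7
3 -1 -2
3 5 -8
4 -1 -3
4 4 -8
5 -1 -4
5 3 -8
6 -1 -5
6 0 -6
6 1 -7
6 2 -8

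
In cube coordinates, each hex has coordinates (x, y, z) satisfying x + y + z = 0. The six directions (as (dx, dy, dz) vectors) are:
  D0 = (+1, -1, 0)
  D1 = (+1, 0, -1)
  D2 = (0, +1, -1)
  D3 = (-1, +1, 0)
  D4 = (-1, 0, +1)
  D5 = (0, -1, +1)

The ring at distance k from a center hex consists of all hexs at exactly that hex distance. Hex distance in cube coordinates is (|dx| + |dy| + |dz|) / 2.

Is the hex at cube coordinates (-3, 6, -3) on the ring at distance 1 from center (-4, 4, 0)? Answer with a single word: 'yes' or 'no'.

|px - cx| = |-3 - (-4)| = 1
|py - cy| = |6 - 4| = 2
|pz - cz| = |-3 - 0| = 3
distance = (1+2+3)/2 = 6/2 = 3
radius = 1; distance != radius -> no

Answer: no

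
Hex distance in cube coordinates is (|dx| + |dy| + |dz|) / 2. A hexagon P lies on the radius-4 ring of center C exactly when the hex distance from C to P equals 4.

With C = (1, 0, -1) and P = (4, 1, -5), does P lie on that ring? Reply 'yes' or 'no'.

|px - cx| = |4 - 1| = 3
|py - cy| = |1 - 0| = 1
|pz - cz| = |-5 - (-1)| = 4
distance = (3+1+4)/2 = 8/2 = 4
radius = 4; distance == radius -> yes

Answer: yes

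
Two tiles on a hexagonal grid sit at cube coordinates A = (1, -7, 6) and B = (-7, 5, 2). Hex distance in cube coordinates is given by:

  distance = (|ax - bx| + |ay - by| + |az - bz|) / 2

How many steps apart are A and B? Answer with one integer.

|ax - bx| = |1 - (-7)| = 8
|ay - by| = |-7 - 5| = 12
|az - bz| = |6 - 2| = 4
distance = (8 + 12 + 4) / 2 = 24 / 2 = 12

Answer: 12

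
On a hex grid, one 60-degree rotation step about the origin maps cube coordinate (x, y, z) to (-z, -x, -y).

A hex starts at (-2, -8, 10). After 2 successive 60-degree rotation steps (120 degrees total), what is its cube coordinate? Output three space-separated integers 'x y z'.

Answer: -8 10 -2

Derivation:
Start: (-2, -8, 10)
Step 1: (-2, -8, 10) -> (-(10), -(-2), -(-8)) = (-10, 2, 8)
Step 2: (-10, 2, 8) -> (-(8), -(-10), -(2)) = (-8, 10, -2)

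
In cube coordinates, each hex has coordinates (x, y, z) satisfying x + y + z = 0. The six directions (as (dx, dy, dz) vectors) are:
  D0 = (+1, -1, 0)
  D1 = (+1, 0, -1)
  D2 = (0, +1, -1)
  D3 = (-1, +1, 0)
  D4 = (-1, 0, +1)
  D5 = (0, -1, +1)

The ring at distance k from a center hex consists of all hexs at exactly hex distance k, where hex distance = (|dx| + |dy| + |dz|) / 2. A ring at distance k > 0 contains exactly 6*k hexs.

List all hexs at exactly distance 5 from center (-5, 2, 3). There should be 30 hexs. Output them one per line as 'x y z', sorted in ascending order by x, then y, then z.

Walk ring at distance 5 from (-5, 2, 3):
Start at center + D4*5 = (-10, 2, 8)
  hex 0: (-10, 2, 8)
  hex 1: (-9, 1, 8)
  hex 2: (-8, 0, 8)
  hex 3: (-7, -1, 8)
  hex 4: (-6, -2, 8)
  hex 5: (-5, -3, 8)
  hex 6: (-4, -3, 7)
  hex 7: (-3, -3, 6)
  hex 8: (-2, -3, 5)
  hex 9: (-1, -3, 4)
  hex 10: (0, -3, 3)
  hex 11: (0, -2, 2)
  hex 12: (0, -1, 1)
  hex 13: (0, 0, 0)
  hex 14: (0, 1, -1)
  hex 15: (0, 2, -2)
  hex 16: (-1, 3, -2)
  hex 17: (-2, 4, -2)
  hex 18: (-3, 5, -2)
  hex 19: (-4, 6, -2)
  hex 20: (-5, 7, -2)
  hex 21: (-6, 7, -1)
  hex 22: (-7, 7, 0)
  hex 23: (-8, 7, 1)
  hex 24: (-9, 7, 2)
  hex 25: (-10, 7, 3)
  hex 26: (-10, 6, 4)
  hex 27: (-10, 5, 5)
  hex 28: (-10, 4, 6)
  hex 29: (-10, 3, 7)
Sorted: 30 hexes.

Answer: -10 2 8
-10 3 7
-10 4 6
-10 5 5
-10 6 4
-10 7 3
-9 1 8
-9 7 2
-8 0 8
-8 7 1
-7 -1 8
-7 7 0
-6 -2 8
-6 7 -1
-5 -3 8
-5 7 -2
-4 -3 7
-4 6 -2
-3 -3 6
-3 5 -2
-2 -3 5
-2 4 -2
-1 -3 4
-1 3 -2
0 -3 3
0 -2 2
0 -1 1
0 0 0
0 1 -1
0 2 -2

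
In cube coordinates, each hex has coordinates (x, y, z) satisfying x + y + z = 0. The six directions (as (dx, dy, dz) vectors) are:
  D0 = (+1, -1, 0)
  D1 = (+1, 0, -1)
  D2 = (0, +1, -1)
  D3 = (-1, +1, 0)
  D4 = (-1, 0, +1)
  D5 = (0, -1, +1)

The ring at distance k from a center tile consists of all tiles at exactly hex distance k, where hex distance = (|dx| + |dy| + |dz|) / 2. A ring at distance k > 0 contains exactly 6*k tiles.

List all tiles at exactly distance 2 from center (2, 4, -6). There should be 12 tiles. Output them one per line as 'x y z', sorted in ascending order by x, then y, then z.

Answer: 0 4 -4
0 5 -5
0 6 -6
1 3 -4
1 6 -7
2 2 -4
2 6 -8
3 2 -5
3 5 -8
4 2 -6
4 3 -7
4 4 -8

Derivation:
Walk ring at distance 2 from (2, 4, -6):
Start at center + D4*2 = (0, 4, -4)
  hex 0: (0, 4, -4)
  hex 1: (1, 3, -4)
  hex 2: (2, 2, -4)
  hex 3: (3, 2, -5)
  hex 4: (4, 2, -6)
  hex 5: (4, 3, -7)
  hex 6: (4, 4, -8)
  hex 7: (3, 5, -8)
  hex 8: (2, 6, -8)
  hex 9: (1, 6, -7)
  hex 10: (0, 6, -6)
  hex 11: (0, 5, -5)
Sorted: 12 hexes.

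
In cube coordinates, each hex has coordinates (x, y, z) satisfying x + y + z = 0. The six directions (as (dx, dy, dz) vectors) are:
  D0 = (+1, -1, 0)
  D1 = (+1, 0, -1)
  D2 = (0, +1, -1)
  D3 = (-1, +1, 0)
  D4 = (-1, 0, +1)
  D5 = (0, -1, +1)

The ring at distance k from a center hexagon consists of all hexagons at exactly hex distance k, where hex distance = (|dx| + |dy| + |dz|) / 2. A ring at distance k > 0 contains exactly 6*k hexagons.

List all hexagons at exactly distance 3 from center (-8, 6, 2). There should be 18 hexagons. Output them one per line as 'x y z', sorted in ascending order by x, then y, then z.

Answer: -11 6 5
-11 7 4
-11 8 3
-11 9 2
-10 5 5
-10 9 1
-9 4 5
-9 9 0
-8 3 5
-8 9 -1
-7 3 4
-7 8 -1
-6 3 3
-6 7 -1
-5 3 2
-5 4 1
-5 5 0
-5 6 -1

Derivation:
Walk ring at distance 3 from (-8, 6, 2):
Start at center + D4*3 = (-11, 6, 5)
  hex 0: (-11, 6, 5)
  hex 1: (-10, 5, 5)
  hex 2: (-9, 4, 5)
  hex 3: (-8, 3, 5)
  hex 4: (-7, 3, 4)
  hex 5: (-6, 3, 3)
  hex 6: (-5, 3, 2)
  hex 7: (-5, 4, 1)
  hex 8: (-5, 5, 0)
  hex 9: (-5, 6, -1)
  hex 10: (-6, 7, -1)
  hex 11: (-7, 8, -1)
  hex 12: (-8, 9, -1)
  hex 13: (-9, 9, 0)
  hex 14: (-10, 9, 1)
  hex 15: (-11, 9, 2)
  hex 16: (-11, 8, 3)
  hex 17: (-11, 7, 4)
Sorted: 18 hexes.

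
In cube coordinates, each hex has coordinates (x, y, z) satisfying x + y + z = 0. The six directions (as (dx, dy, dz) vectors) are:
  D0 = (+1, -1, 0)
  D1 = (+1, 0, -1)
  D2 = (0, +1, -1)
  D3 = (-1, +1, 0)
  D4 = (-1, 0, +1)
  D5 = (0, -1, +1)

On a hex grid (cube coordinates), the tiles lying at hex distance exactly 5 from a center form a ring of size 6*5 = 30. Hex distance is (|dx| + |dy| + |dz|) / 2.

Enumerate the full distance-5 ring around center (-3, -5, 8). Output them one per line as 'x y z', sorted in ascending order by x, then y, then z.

Answer: -8 -5 13
-8 -4 12
-8 -3 11
-8 -2 10
-8 -1 9
-8 0 8
-7 -6 13
-7 0 7
-6 -7 13
-6 0 6
-5 -8 13
-5 0 5
-4 -9 13
-4 0 4
-3 -10 13
-3 0 3
-2 -10 12
-2 -1 3
-1 -10 11
-1 -2 3
0 -10 10
0 -3 3
1 -10 9
1 -4 3
2 -10 8
2 -9 7
2 -8 6
2 -7 5
2 -6 4
2 -5 3

Derivation:
Walk ring at distance 5 from (-3, -5, 8):
Start at center + D4*5 = (-8, -5, 13)
  hex 0: (-8, -5, 13)
  hex 1: (-7, -6, 13)
  hex 2: (-6, -7, 13)
  hex 3: (-5, -8, 13)
  hex 4: (-4, -9, 13)
  hex 5: (-3, -10, 13)
  hex 6: (-2, -10, 12)
  hex 7: (-1, -10, 11)
  hex 8: (0, -10, 10)
  hex 9: (1, -10, 9)
  hex 10: (2, -10, 8)
  hex 11: (2, -9, 7)
  hex 12: (2, -8, 6)
  hex 13: (2, -7, 5)
  hex 14: (2, -6, 4)
  hex 15: (2, -5, 3)
  hex 16: (1, -4, 3)
  hex 17: (0, -3, 3)
  hex 18: (-1, -2, 3)
  hex 19: (-2, -1, 3)
  hex 20: (-3, 0, 3)
  hex 21: (-4, 0, 4)
  hex 22: (-5, 0, 5)
  hex 23: (-6, 0, 6)
  hex 24: (-7, 0, 7)
  hex 25: (-8, 0, 8)
  hex 26: (-8, -1, 9)
  hex 27: (-8, -2, 10)
  hex 28: (-8, -3, 11)
  hex 29: (-8, -4, 12)
Sorted: 30 hexes.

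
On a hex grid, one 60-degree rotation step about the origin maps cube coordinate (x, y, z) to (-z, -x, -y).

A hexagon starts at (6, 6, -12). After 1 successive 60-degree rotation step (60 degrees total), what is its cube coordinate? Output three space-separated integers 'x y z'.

Answer: 12 -6 -6

Derivation:
Start: (6, 6, -12)
Step 1: (6, 6, -12) -> (-(-12), -(6), -(6)) = (12, -6, -6)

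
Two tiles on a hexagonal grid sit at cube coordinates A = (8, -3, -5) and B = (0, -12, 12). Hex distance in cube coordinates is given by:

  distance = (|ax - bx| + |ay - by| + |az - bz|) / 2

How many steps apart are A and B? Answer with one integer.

Answer: 17

Derivation:
|ax - bx| = |8 - 0| = 8
|ay - by| = |-3 - (-12)| = 9
|az - bz| = |-5 - 12| = 17
distance = (8 + 9 + 17) / 2 = 34 / 2 = 17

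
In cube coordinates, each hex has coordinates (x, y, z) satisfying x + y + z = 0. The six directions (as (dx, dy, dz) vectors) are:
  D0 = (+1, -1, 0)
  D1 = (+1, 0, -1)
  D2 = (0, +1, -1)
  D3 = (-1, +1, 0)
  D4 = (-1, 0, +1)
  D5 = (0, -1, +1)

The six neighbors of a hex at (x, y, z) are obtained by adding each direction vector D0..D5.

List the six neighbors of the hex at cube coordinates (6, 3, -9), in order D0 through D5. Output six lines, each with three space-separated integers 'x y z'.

Center: (6, 3, -9). Add each direction:
  D0: (6, 3, -9) + (1, -1, 0) = (7, 2, -9)
  D1: (6, 3, -9) + (1, 0, -1) = (7, 3, -10)
  D2: (6, 3, -9) + (0, 1, -1) = (6, 4, -10)
  D3: (6, 3, -9) + (-1, 1, 0) = (5, 4, -9)
  D4: (6, 3, -9) + (-1, 0, 1) = (5, 3, -8)
  D5: (6, 3, -9) + (0, -1, 1) = (6, 2, -8)

Answer: 7 2 -9
7 3 -10
6 4 -10
5 4 -9
5 3 -8
6 2 -8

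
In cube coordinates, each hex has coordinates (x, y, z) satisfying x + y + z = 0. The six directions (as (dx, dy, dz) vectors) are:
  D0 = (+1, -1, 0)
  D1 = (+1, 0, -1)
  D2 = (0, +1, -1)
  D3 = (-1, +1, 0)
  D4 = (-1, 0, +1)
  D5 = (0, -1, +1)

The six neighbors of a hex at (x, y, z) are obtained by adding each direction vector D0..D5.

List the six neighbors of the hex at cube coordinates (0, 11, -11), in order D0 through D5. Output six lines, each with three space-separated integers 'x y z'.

Center: (0, 11, -11). Add each direction:
  D0: (0, 11, -11) + (1, -1, 0) = (1, 10, -11)
  D1: (0, 11, -11) + (1, 0, -1) = (1, 11, -12)
  D2: (0, 11, -11) + (0, 1, -1) = (0, 12, -12)
  D3: (0, 11, -11) + (-1, 1, 0) = (-1, 12, -11)
  D4: (0, 11, -11) + (-1, 0, 1) = (-1, 11, -10)
  D5: (0, 11, -11) + (0, -1, 1) = (0, 10, -10)

Answer: 1 10 -11
1 11 -12
0 12 -12
-1 12 -11
-1 11 -10
0 10 -10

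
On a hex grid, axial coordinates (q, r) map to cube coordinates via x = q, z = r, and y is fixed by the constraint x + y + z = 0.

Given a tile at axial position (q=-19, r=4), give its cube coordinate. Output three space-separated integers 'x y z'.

Answer: -19 15 4

Derivation:
x = q = -19
z = r = 4
y = -x - z = -(-19) - (4) = 15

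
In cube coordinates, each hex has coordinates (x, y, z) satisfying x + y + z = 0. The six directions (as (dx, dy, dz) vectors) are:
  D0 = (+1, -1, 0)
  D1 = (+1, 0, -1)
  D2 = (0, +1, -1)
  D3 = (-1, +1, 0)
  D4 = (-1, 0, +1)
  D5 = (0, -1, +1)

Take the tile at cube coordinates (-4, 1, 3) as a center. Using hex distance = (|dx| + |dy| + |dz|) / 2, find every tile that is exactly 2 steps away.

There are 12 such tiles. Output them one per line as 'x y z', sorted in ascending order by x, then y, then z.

Walk ring at distance 2 from (-4, 1, 3):
Start at center + D4*2 = (-6, 1, 5)
  hex 0: (-6, 1, 5)
  hex 1: (-5, 0, 5)
  hex 2: (-4, -1, 5)
  hex 3: (-3, -1, 4)
  hex 4: (-2, -1, 3)
  hex 5: (-2, 0, 2)
  hex 6: (-2, 1, 1)
  hex 7: (-3, 2, 1)
  hex 8: (-4, 3, 1)
  hex 9: (-5, 3, 2)
  hex 10: (-6, 3, 3)
  hex 11: (-6, 2, 4)
Sorted: 12 hexes.

Answer: -6 1 5
-6 2 4
-6 3 3
-5 0 5
-5 3 2
-4 -1 5
-4 3 1
-3 -1 4
-3 2 1
-2 -1 3
-2 0 2
-2 1 1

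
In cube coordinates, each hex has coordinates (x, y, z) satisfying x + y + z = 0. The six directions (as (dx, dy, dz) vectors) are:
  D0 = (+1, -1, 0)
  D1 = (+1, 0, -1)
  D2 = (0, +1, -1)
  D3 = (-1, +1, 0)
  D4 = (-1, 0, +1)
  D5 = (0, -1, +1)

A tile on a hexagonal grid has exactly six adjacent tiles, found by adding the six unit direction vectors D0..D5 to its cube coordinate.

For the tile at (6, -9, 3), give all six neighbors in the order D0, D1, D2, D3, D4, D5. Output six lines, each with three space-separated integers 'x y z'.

Center: (6, -9, 3). Add each direction:
  D0: (6, -9, 3) + (1, -1, 0) = (7, -10, 3)
  D1: (6, -9, 3) + (1, 0, -1) = (7, -9, 2)
  D2: (6, -9, 3) + (0, 1, -1) = (6, -8, 2)
  D3: (6, -9, 3) + (-1, 1, 0) = (5, -8, 3)
  D4: (6, -9, 3) + (-1, 0, 1) = (5, -9, 4)
  D5: (6, -9, 3) + (0, -1, 1) = (6, -10, 4)

Answer: 7 -10 3
7 -9 2
6 -8 2
5 -8 3
5 -9 4
6 -10 4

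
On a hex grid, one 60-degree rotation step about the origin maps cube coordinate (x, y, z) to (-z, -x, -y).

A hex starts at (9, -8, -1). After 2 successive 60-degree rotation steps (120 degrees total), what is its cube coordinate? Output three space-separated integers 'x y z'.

Answer: -8 -1 9

Derivation:
Start: (9, -8, -1)
Step 1: (9, -8, -1) -> (-(-1), -(9), -(-8)) = (1, -9, 8)
Step 2: (1, -9, 8) -> (-(8), -(1), -(-9)) = (-8, -1, 9)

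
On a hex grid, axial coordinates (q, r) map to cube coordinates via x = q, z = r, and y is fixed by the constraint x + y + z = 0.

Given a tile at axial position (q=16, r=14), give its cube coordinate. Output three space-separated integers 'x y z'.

x = q = 16
z = r = 14
y = -x - z = -(16) - (14) = -30

Answer: 16 -30 14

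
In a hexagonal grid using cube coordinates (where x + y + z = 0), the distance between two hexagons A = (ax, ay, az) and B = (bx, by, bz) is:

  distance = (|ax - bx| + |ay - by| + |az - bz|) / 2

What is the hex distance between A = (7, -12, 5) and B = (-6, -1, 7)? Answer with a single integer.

|ax - bx| = |7 - (-6)| = 13
|ay - by| = |-12 - (-1)| = 11
|az - bz| = |5 - 7| = 2
distance = (13 + 11 + 2) / 2 = 26 / 2 = 13

Answer: 13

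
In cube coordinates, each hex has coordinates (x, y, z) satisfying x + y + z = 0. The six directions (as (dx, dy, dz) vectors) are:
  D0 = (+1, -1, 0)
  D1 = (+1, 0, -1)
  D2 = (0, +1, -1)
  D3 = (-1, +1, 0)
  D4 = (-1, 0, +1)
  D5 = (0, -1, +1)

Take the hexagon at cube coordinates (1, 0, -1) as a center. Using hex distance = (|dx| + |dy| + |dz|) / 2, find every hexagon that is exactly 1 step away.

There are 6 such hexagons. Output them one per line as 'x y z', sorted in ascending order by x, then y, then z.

Answer: 0 0 0
0 1 -1
1 -1 0
1 1 -2
2 -1 -1
2 0 -2

Derivation:
Walk ring at distance 1 from (1, 0, -1):
Start at center + D4*1 = (0, 0, 0)
  hex 0: (0, 0, 0)
  hex 1: (1, -1, 0)
  hex 2: (2, -1, -1)
  hex 3: (2, 0, -2)
  hex 4: (1, 1, -2)
  hex 5: (0, 1, -1)
Sorted: 6 hexes.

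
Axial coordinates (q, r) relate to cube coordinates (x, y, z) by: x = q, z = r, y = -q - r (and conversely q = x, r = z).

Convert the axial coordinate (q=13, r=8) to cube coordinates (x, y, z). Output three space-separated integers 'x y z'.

x = q = 13
z = r = 8
y = -x - z = -(13) - (8) = -21

Answer: 13 -21 8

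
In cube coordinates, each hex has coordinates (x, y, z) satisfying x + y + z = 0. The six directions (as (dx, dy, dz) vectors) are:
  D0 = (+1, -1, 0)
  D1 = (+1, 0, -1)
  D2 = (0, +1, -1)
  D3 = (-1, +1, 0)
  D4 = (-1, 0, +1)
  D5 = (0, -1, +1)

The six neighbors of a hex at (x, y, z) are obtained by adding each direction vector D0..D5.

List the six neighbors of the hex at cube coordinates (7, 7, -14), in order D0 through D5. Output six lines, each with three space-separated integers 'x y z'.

Answer: 8 6 -14
8 7 -15
7 8 -15
6 8 -14
6 7 -13
7 6 -13

Derivation:
Center: (7, 7, -14). Add each direction:
  D0: (7, 7, -14) + (1, -1, 0) = (8, 6, -14)
  D1: (7, 7, -14) + (1, 0, -1) = (8, 7, -15)
  D2: (7, 7, -14) + (0, 1, -1) = (7, 8, -15)
  D3: (7, 7, -14) + (-1, 1, 0) = (6, 8, -14)
  D4: (7, 7, -14) + (-1, 0, 1) = (6, 7, -13)
  D5: (7, 7, -14) + (0, -1, 1) = (7, 6, -13)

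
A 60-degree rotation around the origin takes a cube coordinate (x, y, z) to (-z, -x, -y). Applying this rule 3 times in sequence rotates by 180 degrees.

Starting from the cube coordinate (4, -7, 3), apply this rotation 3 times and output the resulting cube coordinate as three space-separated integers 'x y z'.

Start: (4, -7, 3)
Step 1: (4, -7, 3) -> (-(3), -(4), -(-7)) = (-3, -4, 7)
Step 2: (-3, -4, 7) -> (-(7), -(-3), -(-4)) = (-7, 3, 4)
Step 3: (-7, 3, 4) -> (-(4), -(-7), -(3)) = (-4, 7, -3)

Answer: -4 7 -3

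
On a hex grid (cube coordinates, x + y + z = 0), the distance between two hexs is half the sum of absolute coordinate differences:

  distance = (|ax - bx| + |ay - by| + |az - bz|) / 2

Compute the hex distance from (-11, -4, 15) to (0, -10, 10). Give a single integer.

|ax - bx| = |-11 - 0| = 11
|ay - by| = |-4 - (-10)| = 6
|az - bz| = |15 - 10| = 5
distance = (11 + 6 + 5) / 2 = 22 / 2 = 11

Answer: 11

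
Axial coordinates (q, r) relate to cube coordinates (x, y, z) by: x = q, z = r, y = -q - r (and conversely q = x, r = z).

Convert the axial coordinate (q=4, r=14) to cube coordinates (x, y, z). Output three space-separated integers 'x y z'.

Answer: 4 -18 14

Derivation:
x = q = 4
z = r = 14
y = -x - z = -(4) - (14) = -18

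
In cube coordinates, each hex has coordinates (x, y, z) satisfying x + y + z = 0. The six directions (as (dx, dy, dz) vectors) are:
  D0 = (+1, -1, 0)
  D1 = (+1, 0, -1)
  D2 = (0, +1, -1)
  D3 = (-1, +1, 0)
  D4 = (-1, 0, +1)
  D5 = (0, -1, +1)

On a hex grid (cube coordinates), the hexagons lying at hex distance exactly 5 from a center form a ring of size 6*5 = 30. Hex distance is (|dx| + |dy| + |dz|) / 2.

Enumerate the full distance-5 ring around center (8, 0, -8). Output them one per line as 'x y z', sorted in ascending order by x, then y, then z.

Answer: 3 0 -3
3 1 -4
3 2 -5
3 3 -6
3 4 -7
3 5 -8
4 -1 -3
4 5 -9
5 -2 -3
5 5 -10
6 -3 -3
6 5 -11
7 -4 -3
7 5 -12
8 -5 -3
8 5 -13
9 -5 -4
9 4 -13
10 -5 -5
10 3 -13
11 -5 -6
11 2 -13
12 -5 -7
12 1 -13
13 -5 -8
13 -4 -9
13 -3 -10
13 -2 -11
13 -1 -12
13 0 -13

Derivation:
Walk ring at distance 5 from (8, 0, -8):
Start at center + D4*5 = (3, 0, -3)
  hex 0: (3, 0, -3)
  hex 1: (4, -1, -3)
  hex 2: (5, -2, -3)
  hex 3: (6, -3, -3)
  hex 4: (7, -4, -3)
  hex 5: (8, -5, -3)
  hex 6: (9, -5, -4)
  hex 7: (10, -5, -5)
  hex 8: (11, -5, -6)
  hex 9: (12, -5, -7)
  hex 10: (13, -5, -8)
  hex 11: (13, -4, -9)
  hex 12: (13, -3, -10)
  hex 13: (13, -2, -11)
  hex 14: (13, -1, -12)
  hex 15: (13, 0, -13)
  hex 16: (12, 1, -13)
  hex 17: (11, 2, -13)
  hex 18: (10, 3, -13)
  hex 19: (9, 4, -13)
  hex 20: (8, 5, -13)
  hex 21: (7, 5, -12)
  hex 22: (6, 5, -11)
  hex 23: (5, 5, -10)
  hex 24: (4, 5, -9)
  hex 25: (3, 5, -8)
  hex 26: (3, 4, -7)
  hex 27: (3, 3, -6)
  hex 28: (3, 2, -5)
  hex 29: (3, 1, -4)
Sorted: 30 hexes.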